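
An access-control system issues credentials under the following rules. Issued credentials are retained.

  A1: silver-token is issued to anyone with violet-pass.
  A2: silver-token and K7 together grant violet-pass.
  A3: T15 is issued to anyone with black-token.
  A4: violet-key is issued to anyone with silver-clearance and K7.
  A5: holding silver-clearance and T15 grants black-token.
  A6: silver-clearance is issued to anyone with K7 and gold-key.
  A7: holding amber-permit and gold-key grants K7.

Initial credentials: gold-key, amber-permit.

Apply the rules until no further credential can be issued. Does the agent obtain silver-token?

No

silver-token would need violet-pass (A1), but violet-pass is never granted.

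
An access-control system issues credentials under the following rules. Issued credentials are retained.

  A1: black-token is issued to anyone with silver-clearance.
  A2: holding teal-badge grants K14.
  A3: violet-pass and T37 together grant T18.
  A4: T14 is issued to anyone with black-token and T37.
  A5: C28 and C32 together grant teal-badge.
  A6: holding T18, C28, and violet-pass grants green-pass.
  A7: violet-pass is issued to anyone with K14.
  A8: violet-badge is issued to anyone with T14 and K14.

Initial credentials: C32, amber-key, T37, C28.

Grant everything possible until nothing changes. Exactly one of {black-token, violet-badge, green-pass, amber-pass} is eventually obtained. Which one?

Holding C28 and C32 grants teal-badge (A5).
Holding teal-badge grants K14 (A2).
Holding K14 grants violet-pass (A7).
Holding violet-pass and T37 grants T18 (A3).
Holding T18, C28, and violet-pass grants green-pass (A6).
violet-badge would need T14 and K14 (A8), but T14 is never granted. No rule produces amber-pass, and it is not given. black-token would need silver-clearance (A1), but silver-clearance is never granted.

green-pass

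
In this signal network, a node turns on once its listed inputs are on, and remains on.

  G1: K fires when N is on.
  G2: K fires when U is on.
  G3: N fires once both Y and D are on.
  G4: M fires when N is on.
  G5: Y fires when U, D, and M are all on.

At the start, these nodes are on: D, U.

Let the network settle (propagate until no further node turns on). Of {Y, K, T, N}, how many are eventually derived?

1

G2: U on → K on.
Y would need U, D, and M (G5), but M never turns on.
K: reached.
No rule produces T, and it is not given.
N would need Y and D (G3), but Y never turns on.
Reached: K — 1 of the 4.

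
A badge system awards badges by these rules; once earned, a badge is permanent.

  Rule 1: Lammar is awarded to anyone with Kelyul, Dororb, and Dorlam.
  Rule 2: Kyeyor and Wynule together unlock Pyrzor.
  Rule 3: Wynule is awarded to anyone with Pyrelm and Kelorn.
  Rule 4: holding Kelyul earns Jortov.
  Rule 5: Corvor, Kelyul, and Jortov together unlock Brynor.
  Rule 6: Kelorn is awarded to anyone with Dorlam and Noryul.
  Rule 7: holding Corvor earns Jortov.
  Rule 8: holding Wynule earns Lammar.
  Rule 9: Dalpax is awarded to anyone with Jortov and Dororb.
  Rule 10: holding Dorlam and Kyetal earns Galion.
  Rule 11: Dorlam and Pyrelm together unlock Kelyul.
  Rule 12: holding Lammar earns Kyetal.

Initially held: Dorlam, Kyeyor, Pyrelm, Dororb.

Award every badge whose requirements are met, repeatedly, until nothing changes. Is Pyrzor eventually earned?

No

Pyrzor would need Kyeyor and Wynule (Rule 2), but Wynule is never earned.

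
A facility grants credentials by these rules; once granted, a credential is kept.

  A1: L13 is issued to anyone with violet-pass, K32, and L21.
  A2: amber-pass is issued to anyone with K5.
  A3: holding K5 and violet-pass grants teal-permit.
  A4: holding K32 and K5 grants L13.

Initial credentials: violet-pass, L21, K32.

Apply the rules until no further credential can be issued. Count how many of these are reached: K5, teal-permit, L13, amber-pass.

Holding violet-pass, K32, and L21 grants L13 (A1).
No rule produces K5, and it is not given.
teal-permit would need K5 and violet-pass (A3), but K5 is never granted.
L13: reached.
amber-pass would need K5 (A2), but K5 is never granted.
Reached: L13 — 1 of the 4.

1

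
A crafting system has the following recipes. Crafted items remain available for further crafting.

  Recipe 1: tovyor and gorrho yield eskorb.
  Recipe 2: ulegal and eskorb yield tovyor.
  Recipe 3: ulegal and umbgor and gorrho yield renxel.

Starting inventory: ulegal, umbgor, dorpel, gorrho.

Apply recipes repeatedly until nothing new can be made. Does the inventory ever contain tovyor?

tovyor would need ulegal and eskorb (Recipe 2), but eskorb is never obtained.

No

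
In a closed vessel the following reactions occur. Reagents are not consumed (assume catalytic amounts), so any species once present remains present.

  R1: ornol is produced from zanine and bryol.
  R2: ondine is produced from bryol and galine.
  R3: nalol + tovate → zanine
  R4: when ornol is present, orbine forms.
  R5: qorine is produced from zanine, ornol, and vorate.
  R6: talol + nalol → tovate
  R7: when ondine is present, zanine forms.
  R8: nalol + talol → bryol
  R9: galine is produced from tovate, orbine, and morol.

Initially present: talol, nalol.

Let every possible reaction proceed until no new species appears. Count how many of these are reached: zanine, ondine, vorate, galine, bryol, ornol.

3

talol and nalol present → tovate forms (R6).
nalol and talol present → bryol forms (R8).
nalol and tovate present → zanine forms (R3).
zanine and bryol present → ornol forms (R1).
zanine: reached.
ondine would need bryol and galine (R2), but galine never forms.
No rule produces vorate, and it is not given.
galine would need tovate, orbine, and morol (R9), but morol never forms.
bryol: reached.
ornol: reached.
Reached: zanine, bryol, and ornol — 3 of the 6.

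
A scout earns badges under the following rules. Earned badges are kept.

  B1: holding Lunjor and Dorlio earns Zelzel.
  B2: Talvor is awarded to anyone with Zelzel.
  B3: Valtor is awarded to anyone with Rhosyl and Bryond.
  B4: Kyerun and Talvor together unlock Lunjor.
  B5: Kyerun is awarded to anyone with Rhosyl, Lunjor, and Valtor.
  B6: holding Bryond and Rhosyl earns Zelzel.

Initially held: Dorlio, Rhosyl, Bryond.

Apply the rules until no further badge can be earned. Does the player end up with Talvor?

With Bryond and Rhosyl, Zelzel is earned (B6).
With Zelzel, Talvor is earned (B2).

Yes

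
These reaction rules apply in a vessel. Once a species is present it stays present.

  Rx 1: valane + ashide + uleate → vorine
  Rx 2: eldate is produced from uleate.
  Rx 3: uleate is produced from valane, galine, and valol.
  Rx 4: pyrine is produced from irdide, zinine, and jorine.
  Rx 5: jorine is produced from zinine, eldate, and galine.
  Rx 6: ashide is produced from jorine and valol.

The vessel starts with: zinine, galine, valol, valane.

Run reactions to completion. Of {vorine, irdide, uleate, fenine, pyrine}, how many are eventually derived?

valane, galine, and valol present → uleate forms (Rx 3).
uleate present → eldate forms (Rx 2).
zinine, eldate, and galine present → jorine forms (Rx 5).
jorine and valol present → ashide forms (Rx 6).
valane, ashide, and uleate present → vorine forms (Rx 1).
vorine: reached.
No rule produces irdide, and it is not given.
uleate: reached.
No rule produces fenine, and it is not given.
pyrine would need irdide, zinine, and jorine (Rx 4), but irdide never forms.
Reached: vorine and uleate — 2 of the 5.

2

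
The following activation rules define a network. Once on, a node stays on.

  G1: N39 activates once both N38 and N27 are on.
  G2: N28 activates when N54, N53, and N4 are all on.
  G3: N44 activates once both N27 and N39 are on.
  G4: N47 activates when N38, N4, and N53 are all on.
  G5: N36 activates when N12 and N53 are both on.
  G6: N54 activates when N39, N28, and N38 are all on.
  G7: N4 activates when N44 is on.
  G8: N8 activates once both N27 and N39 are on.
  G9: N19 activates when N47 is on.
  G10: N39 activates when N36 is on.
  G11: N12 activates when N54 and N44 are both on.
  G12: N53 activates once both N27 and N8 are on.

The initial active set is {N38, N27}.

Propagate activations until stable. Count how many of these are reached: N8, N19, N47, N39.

N38 and N27 are on, so N39 activates (G1).
G3: N27 and N39 on → N44 on.
N27 and N39 are on, so N8 activates (G8).
N27 and N8 are on, so N53 activates (G12).
N44 is on, so N4 activates (G7).
G4: N38, N4, and N53 on → N47 on.
G9: N47 on → N19 on.
N8: reached.
N19: reached.
N47: reached.
N39: reached.
All 4 are reached.

4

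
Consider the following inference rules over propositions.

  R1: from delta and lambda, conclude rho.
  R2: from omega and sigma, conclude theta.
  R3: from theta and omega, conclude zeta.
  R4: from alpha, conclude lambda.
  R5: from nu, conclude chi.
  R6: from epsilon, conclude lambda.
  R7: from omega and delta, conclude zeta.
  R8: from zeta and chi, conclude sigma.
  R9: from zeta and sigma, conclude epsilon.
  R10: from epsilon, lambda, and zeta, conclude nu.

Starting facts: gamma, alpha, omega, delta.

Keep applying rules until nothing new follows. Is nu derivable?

No

nu would need epsilon, lambda, and zeta (R10), but epsilon is never established.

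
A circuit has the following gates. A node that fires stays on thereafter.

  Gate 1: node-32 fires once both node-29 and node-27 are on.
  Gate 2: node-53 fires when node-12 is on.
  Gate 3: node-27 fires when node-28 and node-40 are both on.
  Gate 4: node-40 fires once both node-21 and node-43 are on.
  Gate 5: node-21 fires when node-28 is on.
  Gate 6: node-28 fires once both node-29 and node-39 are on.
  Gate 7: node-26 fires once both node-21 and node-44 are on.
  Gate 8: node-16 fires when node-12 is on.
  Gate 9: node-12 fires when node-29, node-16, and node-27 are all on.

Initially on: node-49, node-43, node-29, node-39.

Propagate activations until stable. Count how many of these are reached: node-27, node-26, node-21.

node-29 and node-39 are on, so node-28 fires (Gate 6).
node-28 is on, so node-21 fires (Gate 5).
node-21 and node-43 are on, so node-40 fires (Gate 4).
node-28 and node-40 are on, so node-27 fires (Gate 3).
node-27: reached.
node-26 would need node-21 and node-44 (Gate 7), but node-44 never turns on.
node-21: reached.
Reached: node-27 and node-21 — 2 of the 3.

2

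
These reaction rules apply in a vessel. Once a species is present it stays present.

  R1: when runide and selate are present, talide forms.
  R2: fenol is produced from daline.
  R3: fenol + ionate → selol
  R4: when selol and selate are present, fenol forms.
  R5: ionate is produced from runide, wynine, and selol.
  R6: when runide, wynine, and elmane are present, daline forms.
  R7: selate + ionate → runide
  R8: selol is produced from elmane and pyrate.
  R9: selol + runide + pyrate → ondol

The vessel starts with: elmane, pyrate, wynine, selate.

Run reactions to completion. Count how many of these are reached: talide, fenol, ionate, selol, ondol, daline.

2

elmane and pyrate present → selol forms (R8).
selol and selate present → fenol forms (R4).
talide would need runide and selate (R1), but runide never forms.
fenol: reached.
ionate would need runide, wynine, and selol (R5), but runide never forms.
selol: reached.
ondol would need selol, runide, and pyrate (R9), but runide never forms.
daline would need runide, wynine, and elmane (R6), but runide never forms.
Reached: fenol and selol — 2 of the 6.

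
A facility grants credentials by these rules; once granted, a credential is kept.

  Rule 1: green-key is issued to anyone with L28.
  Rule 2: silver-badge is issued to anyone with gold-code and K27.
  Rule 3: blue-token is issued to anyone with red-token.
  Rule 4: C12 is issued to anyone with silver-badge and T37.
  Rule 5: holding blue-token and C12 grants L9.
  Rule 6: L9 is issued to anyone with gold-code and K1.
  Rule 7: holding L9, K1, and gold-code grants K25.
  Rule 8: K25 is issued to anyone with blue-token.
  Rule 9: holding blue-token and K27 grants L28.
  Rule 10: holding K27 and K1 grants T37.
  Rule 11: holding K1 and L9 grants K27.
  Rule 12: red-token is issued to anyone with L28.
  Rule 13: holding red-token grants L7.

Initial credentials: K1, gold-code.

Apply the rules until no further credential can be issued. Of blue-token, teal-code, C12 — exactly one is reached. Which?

C12

Holding gold-code and K1 grants L9 (Rule 6).
Holding K1 and L9 grants K27 (Rule 11).
Holding gold-code and K27 grants silver-badge (Rule 2).
Holding K27 and K1 grants T37 (Rule 10).
Holding silver-badge and T37 grants C12 (Rule 4).
No rule produces teal-code, and it is not given. blue-token would need red-token (Rule 3), but red-token is never granted.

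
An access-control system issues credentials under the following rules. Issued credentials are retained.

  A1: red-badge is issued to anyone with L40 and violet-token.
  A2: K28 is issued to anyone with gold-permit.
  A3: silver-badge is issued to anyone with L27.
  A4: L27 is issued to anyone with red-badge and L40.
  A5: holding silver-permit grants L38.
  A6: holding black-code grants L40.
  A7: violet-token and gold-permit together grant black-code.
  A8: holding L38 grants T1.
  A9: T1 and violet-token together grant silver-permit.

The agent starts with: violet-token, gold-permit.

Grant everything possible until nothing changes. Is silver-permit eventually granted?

silver-permit would need T1 and violet-token (A9), but T1 is never granted.

No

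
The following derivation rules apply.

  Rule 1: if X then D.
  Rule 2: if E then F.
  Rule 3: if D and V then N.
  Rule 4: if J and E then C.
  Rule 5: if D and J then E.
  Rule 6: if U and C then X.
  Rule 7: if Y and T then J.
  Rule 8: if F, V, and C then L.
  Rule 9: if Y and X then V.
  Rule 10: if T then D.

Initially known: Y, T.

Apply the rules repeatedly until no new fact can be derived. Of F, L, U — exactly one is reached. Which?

Y and T hold, so J follows (Rule 7).
From T, Rule 10 gives D.
From D and J, Rule 5 gives E.
E holds, so F follows (Rule 2).
L would need F, V, and C (Rule 8), but V is never established. No rule produces U, and it is not given.

F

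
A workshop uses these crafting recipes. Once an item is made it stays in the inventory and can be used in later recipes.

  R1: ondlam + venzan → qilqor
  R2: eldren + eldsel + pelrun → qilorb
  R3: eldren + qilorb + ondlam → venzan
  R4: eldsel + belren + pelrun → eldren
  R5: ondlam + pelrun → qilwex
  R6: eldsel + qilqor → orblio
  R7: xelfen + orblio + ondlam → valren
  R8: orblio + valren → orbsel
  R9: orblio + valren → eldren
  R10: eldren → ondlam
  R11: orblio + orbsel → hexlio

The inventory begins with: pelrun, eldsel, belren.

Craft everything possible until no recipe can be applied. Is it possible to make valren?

No

valren would need xelfen, orblio, and ondlam (R7), but xelfen is never obtained.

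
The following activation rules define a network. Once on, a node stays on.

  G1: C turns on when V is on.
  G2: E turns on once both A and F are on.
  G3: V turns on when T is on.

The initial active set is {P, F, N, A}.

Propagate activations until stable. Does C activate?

C would need V (G1), but V never turns on.

No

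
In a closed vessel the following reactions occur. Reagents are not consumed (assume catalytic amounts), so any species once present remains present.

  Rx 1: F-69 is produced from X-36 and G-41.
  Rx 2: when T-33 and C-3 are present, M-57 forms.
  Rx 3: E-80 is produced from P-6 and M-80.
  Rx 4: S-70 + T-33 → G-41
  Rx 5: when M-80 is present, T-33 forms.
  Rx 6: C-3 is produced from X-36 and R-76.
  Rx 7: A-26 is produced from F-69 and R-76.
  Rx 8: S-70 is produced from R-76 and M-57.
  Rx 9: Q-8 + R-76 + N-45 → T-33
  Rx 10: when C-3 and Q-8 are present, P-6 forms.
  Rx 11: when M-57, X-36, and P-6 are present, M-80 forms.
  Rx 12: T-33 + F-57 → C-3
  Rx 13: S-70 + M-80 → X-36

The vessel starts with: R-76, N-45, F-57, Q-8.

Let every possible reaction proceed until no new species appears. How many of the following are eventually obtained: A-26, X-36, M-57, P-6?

Q-8, R-76, and N-45 present → T-33 forms (Rx 9).
T-33 and F-57 present → C-3 forms (Rx 12).
C-3 and Q-8 present → P-6 forms (Rx 10).
T-33 and C-3 present → M-57 forms (Rx 2).
A-26 would need F-69 and R-76 (Rx 7), but F-69 never forms.
X-36 would need S-70 and M-80 (Rx 13), but M-80 never forms.
M-57: reached.
P-6: reached.
Reached: M-57 and P-6 — 2 of the 4.

2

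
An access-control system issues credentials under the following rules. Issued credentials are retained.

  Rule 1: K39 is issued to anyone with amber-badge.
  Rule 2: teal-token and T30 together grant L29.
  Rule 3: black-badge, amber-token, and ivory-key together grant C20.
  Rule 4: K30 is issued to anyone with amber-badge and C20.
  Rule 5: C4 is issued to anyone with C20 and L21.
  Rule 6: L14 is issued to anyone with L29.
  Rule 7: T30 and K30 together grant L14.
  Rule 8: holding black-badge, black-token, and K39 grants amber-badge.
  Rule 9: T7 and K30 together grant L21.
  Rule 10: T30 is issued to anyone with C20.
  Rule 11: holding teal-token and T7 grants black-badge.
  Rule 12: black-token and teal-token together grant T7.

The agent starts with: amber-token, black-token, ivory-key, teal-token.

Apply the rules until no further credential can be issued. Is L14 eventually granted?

Holding black-token and teal-token grants T7 (Rule 12).
Holding teal-token and T7 grants black-badge (Rule 11).
Holding black-badge, amber-token, and ivory-key grants C20 (Rule 3).
Holding C20 grants T30 (Rule 10).
Holding teal-token and T30 grants L29 (Rule 2).
Holding L29 grants L14 (Rule 6).

Yes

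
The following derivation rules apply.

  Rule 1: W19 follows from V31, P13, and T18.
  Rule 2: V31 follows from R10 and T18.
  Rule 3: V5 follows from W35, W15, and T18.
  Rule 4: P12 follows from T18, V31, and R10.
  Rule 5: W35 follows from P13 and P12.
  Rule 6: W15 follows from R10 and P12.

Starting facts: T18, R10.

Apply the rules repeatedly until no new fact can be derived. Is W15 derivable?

Yes

R10 and T18 hold, so V31 follows (Rule 2).
T18, V31, and R10 hold, so P12 follows (Rule 4).
R10 and P12 hold, so W15 follows (Rule 6).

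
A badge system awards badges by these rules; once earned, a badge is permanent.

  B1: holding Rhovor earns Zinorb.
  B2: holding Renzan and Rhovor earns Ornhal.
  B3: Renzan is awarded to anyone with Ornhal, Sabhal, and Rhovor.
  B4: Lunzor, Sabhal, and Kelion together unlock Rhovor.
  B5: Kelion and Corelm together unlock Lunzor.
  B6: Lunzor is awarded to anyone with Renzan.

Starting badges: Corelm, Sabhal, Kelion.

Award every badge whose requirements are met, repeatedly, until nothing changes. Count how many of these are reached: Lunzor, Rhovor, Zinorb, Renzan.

3

With Kelion and Corelm, Lunzor is earned (B5).
With Lunzor, Sabhal, and Kelion, Rhovor is earned (B4).
With Rhovor, Zinorb is earned (B1).
Lunzor: reached.
Rhovor: reached.
Zinorb: reached.
Renzan would need Ornhal, Sabhal, and Rhovor (B3), but Ornhal is never earned.
Reached: Lunzor, Rhovor, and Zinorb — 3 of the 4.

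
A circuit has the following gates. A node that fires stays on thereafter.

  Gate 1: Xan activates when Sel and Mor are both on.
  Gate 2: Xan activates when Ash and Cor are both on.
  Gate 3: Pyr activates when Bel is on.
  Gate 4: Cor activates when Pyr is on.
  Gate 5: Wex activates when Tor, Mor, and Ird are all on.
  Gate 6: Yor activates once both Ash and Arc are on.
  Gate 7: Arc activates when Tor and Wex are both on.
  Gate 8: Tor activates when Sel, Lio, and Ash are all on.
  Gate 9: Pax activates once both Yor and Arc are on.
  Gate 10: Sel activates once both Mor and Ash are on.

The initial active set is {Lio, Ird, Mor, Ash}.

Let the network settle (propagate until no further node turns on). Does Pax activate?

Gate 10: Mor and Ash on → Sel on.
Sel, Lio, and Ash are on, so Tor activates (Gate 8).
Gate 5: Tor, Mor, and Ird on → Wex on.
Gate 7: Tor and Wex on → Arc on.
Ash and Arc are on, so Yor activates (Gate 6).
Gate 9: Yor and Arc on → Pax on.

Yes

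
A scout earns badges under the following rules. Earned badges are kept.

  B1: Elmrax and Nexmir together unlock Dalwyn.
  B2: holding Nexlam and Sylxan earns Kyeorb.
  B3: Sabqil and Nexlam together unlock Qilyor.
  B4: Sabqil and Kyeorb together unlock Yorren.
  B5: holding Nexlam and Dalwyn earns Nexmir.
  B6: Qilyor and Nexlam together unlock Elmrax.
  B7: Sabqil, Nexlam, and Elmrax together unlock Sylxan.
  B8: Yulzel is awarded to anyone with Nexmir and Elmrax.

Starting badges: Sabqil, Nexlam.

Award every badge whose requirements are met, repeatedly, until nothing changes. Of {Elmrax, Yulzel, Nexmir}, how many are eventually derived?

With Sabqil and Nexlam, Qilyor is earned (B3).
With Qilyor and Nexlam, Elmrax is earned (B6).
Elmrax: reached.
Yulzel would need Nexmir and Elmrax (B8), but Nexmir is never earned.
Nexmir would need Nexlam and Dalwyn (B5), but Dalwyn is never earned.
Reached: Elmrax — 1 of the 3.

1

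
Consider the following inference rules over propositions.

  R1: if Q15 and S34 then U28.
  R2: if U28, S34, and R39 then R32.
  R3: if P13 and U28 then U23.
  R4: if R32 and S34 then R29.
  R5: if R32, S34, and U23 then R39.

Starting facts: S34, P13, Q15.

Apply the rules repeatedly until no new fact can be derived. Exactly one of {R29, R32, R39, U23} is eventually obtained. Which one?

U23

Q15 and S34 hold, so U28 follows (R1).
P13 and U28 hold, so U23 follows (R3).
R39 would need R32, S34, and U23 (R5), but R32 is never established. R29 would need R32 and S34 (R4), but R32 is never established. R32 would need U28, S34, and R39 (R2), but R39 is never established.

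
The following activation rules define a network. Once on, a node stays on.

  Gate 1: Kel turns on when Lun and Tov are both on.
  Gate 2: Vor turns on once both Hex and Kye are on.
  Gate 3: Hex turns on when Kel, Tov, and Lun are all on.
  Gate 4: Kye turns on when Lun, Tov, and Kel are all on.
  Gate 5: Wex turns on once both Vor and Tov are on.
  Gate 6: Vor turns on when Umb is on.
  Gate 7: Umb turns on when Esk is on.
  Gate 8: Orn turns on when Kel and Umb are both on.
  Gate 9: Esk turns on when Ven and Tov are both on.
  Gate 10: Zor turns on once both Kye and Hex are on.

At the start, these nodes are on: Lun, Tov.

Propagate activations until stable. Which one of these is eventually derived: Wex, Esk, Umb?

Wex

Gate 1: Lun and Tov on → Kel on.
Lun, Tov, and Kel are on, so Kye turns on (Gate 4).
Kel, Tov, and Lun are on, so Hex turns on (Gate 3).
Gate 2: Hex and Kye on → Vor on.
Gate 5: Vor and Tov on → Wex on.
Umb would need Esk (Gate 7), but Esk never turns on. Esk would need Ven and Tov (Gate 9), but Ven never turns on.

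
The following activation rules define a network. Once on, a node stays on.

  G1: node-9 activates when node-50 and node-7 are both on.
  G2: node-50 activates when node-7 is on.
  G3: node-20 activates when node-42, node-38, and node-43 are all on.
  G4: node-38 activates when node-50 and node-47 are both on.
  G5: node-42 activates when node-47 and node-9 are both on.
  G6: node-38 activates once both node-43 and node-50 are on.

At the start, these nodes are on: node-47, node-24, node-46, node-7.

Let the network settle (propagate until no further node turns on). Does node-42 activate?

Yes

G2: node-7 on → node-50 on.
node-50 and node-7 are on, so node-9 activates (G1).
G5: node-47 and node-9 on → node-42 on.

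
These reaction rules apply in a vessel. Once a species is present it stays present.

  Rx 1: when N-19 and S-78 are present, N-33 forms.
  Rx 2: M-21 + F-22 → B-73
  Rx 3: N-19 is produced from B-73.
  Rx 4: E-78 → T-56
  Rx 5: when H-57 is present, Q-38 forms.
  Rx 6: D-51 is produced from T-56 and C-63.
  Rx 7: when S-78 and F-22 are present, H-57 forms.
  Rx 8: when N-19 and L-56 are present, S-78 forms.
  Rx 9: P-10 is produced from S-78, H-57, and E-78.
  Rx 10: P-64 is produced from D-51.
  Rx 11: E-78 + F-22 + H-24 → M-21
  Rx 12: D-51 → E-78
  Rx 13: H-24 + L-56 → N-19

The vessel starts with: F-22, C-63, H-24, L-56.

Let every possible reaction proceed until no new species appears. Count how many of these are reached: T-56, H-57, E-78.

H-24 and L-56 present → N-19 forms (Rx 13).
N-19 and L-56 present → S-78 forms (Rx 8).
S-78 and F-22 present → H-57 forms (Rx 7).
T-56 would need E-78 (Rx 4), but E-78 never forms.
H-57: reached.
E-78 would need D-51 (Rx 12), but D-51 never forms.
Reached: H-57 — 1 of the 3.

1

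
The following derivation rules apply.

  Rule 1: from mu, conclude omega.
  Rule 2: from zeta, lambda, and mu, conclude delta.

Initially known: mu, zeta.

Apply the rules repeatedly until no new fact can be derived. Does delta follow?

delta would need zeta, lambda, and mu (Rule 2), but lambda is never established.

No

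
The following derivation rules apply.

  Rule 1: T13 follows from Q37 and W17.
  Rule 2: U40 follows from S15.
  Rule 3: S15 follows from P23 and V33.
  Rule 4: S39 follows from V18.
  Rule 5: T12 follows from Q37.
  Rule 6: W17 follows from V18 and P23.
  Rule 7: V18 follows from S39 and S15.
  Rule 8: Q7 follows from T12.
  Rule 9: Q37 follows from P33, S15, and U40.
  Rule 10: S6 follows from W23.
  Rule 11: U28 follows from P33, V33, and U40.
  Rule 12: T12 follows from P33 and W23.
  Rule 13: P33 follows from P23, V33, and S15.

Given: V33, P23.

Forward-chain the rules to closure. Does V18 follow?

No

V18 would need S39 and S15 (Rule 7), but S39 is never established.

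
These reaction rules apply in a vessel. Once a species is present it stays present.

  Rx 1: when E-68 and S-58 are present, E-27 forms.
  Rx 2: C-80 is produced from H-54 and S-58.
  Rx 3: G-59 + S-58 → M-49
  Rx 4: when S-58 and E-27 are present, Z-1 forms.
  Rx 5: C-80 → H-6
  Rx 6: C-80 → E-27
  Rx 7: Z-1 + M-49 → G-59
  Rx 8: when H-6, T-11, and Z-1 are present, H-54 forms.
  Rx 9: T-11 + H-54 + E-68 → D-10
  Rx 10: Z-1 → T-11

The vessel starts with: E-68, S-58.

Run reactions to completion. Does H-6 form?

No

H-6 would need C-80 (Rx 5), but C-80 never forms.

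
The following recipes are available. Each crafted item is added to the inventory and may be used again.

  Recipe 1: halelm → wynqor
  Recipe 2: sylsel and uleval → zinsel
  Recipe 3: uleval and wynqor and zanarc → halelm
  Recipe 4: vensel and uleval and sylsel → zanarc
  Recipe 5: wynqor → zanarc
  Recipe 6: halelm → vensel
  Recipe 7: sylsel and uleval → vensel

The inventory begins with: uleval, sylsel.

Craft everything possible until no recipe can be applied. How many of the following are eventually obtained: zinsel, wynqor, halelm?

sylsel and uleval → zinsel (Recipe 2).
zinsel: reached.
wynqor would need halelm (Recipe 1), but halelm is never obtained.
halelm would need uleval, wynqor, and zanarc (Recipe 3), but wynqor is never obtained.
Reached: zinsel — 1 of the 3.

1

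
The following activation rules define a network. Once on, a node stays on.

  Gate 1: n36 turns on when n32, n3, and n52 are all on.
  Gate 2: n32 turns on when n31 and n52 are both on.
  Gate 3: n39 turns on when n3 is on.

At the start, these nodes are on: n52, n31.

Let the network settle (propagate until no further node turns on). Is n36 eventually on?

No

n36 would need n32, n3, and n52 (Gate 1), but n3 never turns on.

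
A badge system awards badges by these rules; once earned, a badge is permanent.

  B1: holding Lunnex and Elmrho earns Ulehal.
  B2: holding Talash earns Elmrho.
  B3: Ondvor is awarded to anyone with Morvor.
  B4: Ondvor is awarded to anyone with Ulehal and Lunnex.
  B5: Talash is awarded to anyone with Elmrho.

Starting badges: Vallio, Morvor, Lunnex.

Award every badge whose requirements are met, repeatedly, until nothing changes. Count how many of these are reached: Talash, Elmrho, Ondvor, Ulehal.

With Morvor, Ondvor is earned (B3).
Talash would need Elmrho (B5), but Elmrho is never earned.
Elmrho would need Talash (B2), but Talash is never earned.
Ondvor: reached.
Ulehal would need Lunnex and Elmrho (B1), but Elmrho is never earned.
Reached: Ondvor — 1 of the 4.

1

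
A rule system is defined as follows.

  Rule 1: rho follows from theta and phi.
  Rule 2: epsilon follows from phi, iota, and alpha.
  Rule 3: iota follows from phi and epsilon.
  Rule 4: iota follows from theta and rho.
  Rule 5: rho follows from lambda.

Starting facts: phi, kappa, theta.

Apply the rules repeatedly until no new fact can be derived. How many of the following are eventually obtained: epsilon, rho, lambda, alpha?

From theta and phi, Rule 1 gives rho.
epsilon would need phi, iota, and alpha (Rule 2), but alpha is never established.
rho: reached.
No rule produces lambda, and it is not given.
No rule produces alpha, and it is not given.
Reached: rho — 1 of the 4.

1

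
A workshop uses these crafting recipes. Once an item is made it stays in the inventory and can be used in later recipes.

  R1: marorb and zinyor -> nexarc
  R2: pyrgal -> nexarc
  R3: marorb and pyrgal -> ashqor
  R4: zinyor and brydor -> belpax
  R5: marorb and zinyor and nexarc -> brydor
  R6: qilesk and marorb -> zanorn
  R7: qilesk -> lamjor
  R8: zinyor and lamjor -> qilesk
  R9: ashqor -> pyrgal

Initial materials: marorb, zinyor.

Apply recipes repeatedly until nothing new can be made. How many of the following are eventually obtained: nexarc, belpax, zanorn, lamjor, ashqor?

Using R1, marorb and zinyor make nexarc.
Using R5, marorb, zinyor, and nexarc make brydor.
Using R4, zinyor and brydor make belpax.
nexarc: reached.
belpax: reached.
zanorn would need qilesk and marorb (R6), but qilesk is never obtained.
lamjor would need qilesk (R7), but qilesk is never obtained.
ashqor would need marorb and pyrgal (R3), but pyrgal is never obtained.
Reached: nexarc and belpax — 2 of the 5.

2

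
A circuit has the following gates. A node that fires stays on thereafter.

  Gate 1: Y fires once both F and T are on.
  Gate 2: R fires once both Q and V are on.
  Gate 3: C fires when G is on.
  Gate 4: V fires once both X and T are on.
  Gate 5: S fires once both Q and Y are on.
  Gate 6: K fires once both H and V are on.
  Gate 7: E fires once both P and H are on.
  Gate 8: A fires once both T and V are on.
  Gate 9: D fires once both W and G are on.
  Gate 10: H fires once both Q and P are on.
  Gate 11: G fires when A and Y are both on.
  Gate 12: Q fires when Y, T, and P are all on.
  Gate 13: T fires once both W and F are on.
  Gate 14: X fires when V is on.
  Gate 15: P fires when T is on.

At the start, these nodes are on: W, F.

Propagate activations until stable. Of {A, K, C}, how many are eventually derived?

A would need T and V (Gate 8), but V never turns on.
K would need H and V (Gate 6), but V never turns on.
C would need G (Gate 3), but G never turns on.
None of the 3 are reached.

0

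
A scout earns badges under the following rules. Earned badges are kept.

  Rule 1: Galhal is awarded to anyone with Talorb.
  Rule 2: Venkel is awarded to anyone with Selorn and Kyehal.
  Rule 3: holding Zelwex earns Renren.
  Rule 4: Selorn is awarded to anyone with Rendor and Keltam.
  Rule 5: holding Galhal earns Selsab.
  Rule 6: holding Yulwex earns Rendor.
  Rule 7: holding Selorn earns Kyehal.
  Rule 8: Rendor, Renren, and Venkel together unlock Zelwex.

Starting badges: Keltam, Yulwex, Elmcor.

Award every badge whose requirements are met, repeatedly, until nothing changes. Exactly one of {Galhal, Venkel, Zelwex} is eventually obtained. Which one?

With Yulwex, Rendor is earned (Rule 6).
With Rendor and Keltam, Selorn is earned (Rule 4).
With Selorn, Kyehal is earned (Rule 7).
With Selorn and Kyehal, Venkel is earned (Rule 2).
Zelwex would need Rendor, Renren, and Venkel (Rule 8), but Renren is never earned. Galhal would need Talorb (Rule 1), but Talorb is never earned.

Venkel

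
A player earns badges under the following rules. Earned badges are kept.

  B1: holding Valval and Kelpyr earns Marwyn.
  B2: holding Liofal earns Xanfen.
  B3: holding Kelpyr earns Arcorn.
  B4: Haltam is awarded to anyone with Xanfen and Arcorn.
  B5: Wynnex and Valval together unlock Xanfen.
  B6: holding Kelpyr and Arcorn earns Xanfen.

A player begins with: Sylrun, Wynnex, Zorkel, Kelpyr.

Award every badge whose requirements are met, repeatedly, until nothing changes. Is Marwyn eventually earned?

No

Marwyn would need Valval and Kelpyr (B1), but Valval is never earned.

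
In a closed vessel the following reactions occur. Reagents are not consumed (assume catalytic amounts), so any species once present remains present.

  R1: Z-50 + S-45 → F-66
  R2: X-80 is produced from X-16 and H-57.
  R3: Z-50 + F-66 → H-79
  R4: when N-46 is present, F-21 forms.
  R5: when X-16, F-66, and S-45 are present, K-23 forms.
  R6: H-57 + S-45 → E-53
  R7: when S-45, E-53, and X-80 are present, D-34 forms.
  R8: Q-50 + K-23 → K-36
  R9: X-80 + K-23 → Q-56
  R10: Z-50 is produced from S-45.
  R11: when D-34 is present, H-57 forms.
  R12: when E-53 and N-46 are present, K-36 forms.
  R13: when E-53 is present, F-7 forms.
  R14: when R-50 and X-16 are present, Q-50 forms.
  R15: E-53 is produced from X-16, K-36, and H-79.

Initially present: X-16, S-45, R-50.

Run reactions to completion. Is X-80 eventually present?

No

X-80 would need X-16 and H-57 (R2), but H-57 never forms.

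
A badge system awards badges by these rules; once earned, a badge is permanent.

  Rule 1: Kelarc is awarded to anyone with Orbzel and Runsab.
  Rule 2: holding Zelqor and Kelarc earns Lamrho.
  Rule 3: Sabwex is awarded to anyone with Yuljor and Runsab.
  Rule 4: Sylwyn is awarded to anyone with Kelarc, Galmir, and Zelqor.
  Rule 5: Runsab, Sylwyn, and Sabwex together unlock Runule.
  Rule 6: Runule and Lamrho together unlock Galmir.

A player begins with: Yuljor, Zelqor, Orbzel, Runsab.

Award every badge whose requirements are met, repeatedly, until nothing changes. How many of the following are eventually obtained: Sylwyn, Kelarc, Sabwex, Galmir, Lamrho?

3

With Orbzel and Runsab, Kelarc is earned (Rule 1).
With Yuljor and Runsab, Sabwex is earned (Rule 3).
With Zelqor and Kelarc, Lamrho is earned (Rule 2).
Sylwyn would need Kelarc, Galmir, and Zelqor (Rule 4), but Galmir is never earned.
Kelarc: reached.
Sabwex: reached.
Galmir would need Runule and Lamrho (Rule 6), but Runule is never earned.
Lamrho: reached.
Reached: Kelarc, Sabwex, and Lamrho — 3 of the 5.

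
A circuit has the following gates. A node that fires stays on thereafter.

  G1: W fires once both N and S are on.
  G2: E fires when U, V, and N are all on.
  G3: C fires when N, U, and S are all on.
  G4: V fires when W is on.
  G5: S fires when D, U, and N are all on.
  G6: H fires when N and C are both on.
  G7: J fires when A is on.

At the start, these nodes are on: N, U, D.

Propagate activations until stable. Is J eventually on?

No

J would need A (G7), but A never turns on.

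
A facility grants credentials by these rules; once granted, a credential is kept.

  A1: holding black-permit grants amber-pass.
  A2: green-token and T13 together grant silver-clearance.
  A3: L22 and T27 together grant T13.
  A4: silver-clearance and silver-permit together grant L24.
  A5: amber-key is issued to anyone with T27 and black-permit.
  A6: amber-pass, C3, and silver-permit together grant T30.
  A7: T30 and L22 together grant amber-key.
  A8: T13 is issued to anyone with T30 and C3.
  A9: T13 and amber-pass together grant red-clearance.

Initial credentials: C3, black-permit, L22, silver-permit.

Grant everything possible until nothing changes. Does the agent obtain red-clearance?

Yes

Holding black-permit grants amber-pass (A1).
Holding amber-pass, C3, and silver-permit grants T30 (A6).
Holding T30 and C3 grants T13 (A8).
Holding T13 and amber-pass grants red-clearance (A9).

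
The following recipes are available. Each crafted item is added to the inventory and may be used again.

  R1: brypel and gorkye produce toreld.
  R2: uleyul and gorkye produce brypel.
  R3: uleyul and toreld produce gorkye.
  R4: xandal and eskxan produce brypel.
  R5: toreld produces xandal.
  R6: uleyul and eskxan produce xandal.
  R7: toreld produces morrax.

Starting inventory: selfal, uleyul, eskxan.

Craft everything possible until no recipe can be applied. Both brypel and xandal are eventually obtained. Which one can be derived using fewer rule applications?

xandal

xandal: uleyul and eskxan → xandal (R6). [1 rule application]
brypel: Using R6, uleyul and eskxan make xandal. xandal and eskxan → brypel (R4). [2 rule applications]
xandal needs fewer.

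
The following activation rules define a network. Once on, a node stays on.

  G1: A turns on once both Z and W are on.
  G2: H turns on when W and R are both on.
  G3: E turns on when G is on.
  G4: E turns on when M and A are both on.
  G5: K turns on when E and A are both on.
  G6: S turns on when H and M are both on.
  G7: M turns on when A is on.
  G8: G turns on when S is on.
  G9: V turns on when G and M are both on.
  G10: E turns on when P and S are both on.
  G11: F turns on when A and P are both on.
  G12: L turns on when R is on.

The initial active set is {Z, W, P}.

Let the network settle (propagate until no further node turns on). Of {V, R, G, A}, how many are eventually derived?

1

G1: Z and W on → A on.
V would need G and M (G9), but G never turns on.
No rule produces R, and it is not given.
G would need S (G8), but S never turns on.
A: reached.
Reached: A — 1 of the 4.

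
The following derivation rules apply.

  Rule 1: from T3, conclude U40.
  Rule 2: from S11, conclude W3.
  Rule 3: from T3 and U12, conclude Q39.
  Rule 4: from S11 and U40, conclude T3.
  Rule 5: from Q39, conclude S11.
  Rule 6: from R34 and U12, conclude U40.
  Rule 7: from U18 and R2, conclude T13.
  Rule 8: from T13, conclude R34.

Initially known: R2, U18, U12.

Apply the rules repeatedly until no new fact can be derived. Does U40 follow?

From U18 and R2, Rule 7 gives T13.
T13 holds, so R34 follows (Rule 8).
R34 and U12 hold, so U40 follows (Rule 6).

Yes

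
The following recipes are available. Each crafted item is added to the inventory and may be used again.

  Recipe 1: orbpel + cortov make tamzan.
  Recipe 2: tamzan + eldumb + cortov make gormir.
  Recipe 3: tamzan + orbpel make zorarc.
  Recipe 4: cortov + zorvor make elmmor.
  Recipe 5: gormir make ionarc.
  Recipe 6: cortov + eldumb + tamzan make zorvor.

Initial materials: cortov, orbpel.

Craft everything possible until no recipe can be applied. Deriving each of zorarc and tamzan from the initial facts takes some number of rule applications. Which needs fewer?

tamzan: orbpel + cortov → tamzan (Recipe 1). [1 rule application]
zorarc: orbpel + cortov → tamzan (Recipe 1). Using Recipe 3, tamzan and orbpel make zorarc. [2 rule applications]
tamzan needs fewer.

tamzan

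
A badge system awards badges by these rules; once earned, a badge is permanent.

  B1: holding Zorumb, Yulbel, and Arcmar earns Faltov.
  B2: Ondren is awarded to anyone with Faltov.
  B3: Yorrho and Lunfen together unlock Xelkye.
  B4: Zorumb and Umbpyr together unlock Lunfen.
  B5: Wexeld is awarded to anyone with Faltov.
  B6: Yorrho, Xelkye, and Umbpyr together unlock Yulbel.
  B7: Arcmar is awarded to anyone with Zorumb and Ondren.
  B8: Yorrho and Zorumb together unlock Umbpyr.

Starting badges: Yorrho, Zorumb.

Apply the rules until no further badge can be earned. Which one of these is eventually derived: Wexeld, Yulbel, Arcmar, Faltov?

Yulbel

With Yorrho and Zorumb, Umbpyr is earned (B8).
With Zorumb and Umbpyr, Lunfen is earned (B4).
With Yorrho and Lunfen, Xelkye is earned (B3).
With Yorrho, Xelkye, and Umbpyr, Yulbel is earned (B6).
Arcmar would need Zorumb and Ondren (B7), but Ondren is never earned. Faltov would need Zorumb, Yulbel, and Arcmar (B1), but Arcmar is never earned. Wexeld would need Faltov (B5), but Faltov is never earned.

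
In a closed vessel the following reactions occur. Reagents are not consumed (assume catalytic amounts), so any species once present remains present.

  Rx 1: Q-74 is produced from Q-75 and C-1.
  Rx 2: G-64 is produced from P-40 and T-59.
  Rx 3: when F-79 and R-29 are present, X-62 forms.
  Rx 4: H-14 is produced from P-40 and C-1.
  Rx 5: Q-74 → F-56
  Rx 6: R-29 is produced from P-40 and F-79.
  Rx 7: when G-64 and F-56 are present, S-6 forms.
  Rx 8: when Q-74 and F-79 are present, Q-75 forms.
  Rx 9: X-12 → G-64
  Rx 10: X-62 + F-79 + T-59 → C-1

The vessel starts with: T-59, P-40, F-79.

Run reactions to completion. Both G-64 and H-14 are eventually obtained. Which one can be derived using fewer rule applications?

G-64

G-64: P-40 and T-59 present → G-64 forms (Rx 2). [1 rule application]
H-14: P-40 and F-79 present → R-29 forms (Rx 6). F-79 and R-29 present → X-62 forms (Rx 3). X-62, F-79, and T-59 present → C-1 forms (Rx 10). P-40 and C-1 present → H-14 forms (Rx 4). [4 rule applications]
G-64 needs fewer.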